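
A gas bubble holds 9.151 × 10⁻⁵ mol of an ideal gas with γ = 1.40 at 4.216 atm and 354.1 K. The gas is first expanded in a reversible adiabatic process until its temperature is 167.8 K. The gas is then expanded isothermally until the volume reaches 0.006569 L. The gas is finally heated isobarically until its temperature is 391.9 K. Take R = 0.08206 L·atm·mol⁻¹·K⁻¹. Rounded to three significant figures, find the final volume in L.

From PV = nRT: V₁ = nRT₁/P₁ = 0.0006307 L.
Adiabatic (γ = 1.40), T V^(γ−1) and P V^γ constant: P₂ = P₁·(T₂/T₁)^(γ/(γ−1)) = 0.3088 atm; V₂ = V₁·(T₁/T₂)^(1/(γ−1)) = 0.004080 L.
Isothermal, so P V is constant: T₃ = T₂; P₃ = P₂·(V₂/V₃) = 0.1918 atm.
P constant ⇒ V ∝ T: P₄ = P₃; V₄ = V₃·(T₄/T₃) = 0.01534 L.

V₄ ≈ 0.0153 L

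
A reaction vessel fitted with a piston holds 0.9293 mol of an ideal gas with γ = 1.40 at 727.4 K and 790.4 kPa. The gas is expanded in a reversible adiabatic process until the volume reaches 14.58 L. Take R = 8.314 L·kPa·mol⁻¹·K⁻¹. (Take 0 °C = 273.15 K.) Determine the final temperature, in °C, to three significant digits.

From PV = nRT: V₁ = nRT₁/P₁ = 7.110 L.
Adiabatic (γ = 1.40), T V^(γ−1) and P V^γ constant: T₂ = T₁·(V₁/V₂)^(γ−1) = 545.8 K; P₂ = P₁·(V₁/V₂)^γ = 289.2 kPa.

T₂ ≈ 273 °C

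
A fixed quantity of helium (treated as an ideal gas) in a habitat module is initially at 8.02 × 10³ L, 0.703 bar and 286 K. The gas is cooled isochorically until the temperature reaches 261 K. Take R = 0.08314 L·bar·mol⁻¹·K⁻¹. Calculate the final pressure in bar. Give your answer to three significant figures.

P₂ ≈ 0.642 bar

Isochoric, so P/T is constant: V₂ = V₁; P₂ = P₁·(T₂/T₁) = 0.6415 bar.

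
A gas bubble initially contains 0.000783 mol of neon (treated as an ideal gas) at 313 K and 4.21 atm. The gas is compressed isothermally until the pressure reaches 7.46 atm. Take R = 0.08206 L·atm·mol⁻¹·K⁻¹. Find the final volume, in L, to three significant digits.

V₂ ≈ 0.00270 L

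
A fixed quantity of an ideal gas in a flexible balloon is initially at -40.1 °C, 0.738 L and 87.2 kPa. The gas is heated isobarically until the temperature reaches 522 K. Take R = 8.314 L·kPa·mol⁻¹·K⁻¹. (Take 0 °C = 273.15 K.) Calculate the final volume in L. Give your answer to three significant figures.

V₂ ≈ 1.65 L

Convert: T₁ = 233.0 K.
P constant ⇒ V ∝ T: P₂ = P₁; V₂ = V₁·(T₂/T₁) = 1.653 L.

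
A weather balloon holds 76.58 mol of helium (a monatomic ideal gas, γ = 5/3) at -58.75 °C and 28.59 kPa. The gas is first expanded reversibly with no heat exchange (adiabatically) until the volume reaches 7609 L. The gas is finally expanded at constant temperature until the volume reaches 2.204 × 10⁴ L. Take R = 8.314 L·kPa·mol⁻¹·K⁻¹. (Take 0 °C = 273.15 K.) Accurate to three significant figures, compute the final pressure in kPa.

Convert: T₁ = 214.4 K.
From PV = nRT: V₁ = nRT₁/P₁ = 4775 L.
Adiabatic (γ = 5/3), T V^(γ−1) and P V^γ constant: T₂ = T₁·(V₁/V₂)^(γ−1) = 157.1 K; P₂ = P₁·(V₁/V₂)^γ = 13.15 kPa.
Isothermal, so P V is constant: T₃ = T₂; P₃ = P₂·(V₂/V₃) = 4.540 kPa.

P₃ ≈ 4.54 kPa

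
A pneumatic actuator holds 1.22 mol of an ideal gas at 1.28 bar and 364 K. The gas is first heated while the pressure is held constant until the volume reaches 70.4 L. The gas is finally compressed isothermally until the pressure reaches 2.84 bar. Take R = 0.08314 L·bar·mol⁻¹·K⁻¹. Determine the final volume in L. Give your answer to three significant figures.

V₃ ≈ 31.7 L

From PV = nRT: V₁ = nRT₁/P₁ = 28.84 L.
Isobaric, so V/T is constant: P₂ = P₁; T₂ = T₁·(V₂/V₁) = 888.4 K.
T constant ⇒ Boyle's law P V = const: T₃ = T₂; V₃ = V₂·(P₂/P₃) = 31.73 L.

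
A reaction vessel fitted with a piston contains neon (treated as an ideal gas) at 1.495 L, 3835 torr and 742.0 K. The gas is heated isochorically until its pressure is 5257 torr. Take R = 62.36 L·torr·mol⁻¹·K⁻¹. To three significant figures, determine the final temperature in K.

T₂ ≈ 1.02e+03 K

V constant ⇒ P ∝ T: V₂ = V₁; T₂ = T₁·(P₂/P₁) = 1017 K.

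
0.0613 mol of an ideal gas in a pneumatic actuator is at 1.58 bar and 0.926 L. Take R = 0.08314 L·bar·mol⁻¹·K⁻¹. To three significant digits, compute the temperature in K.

T ≈ 287 K

PV = nRT ⇒ T = PV/(nR) = (1.58 × 0.926) / (0.0613 × 0.08314)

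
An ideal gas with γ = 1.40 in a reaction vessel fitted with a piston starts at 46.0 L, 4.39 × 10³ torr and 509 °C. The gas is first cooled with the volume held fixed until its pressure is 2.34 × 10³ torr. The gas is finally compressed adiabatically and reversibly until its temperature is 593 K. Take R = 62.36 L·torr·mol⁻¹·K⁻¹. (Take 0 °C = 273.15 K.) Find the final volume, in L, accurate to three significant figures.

Convert: T₁ = 782.1 K.
Isochoric, so P/T is constant: V₂ = V₁; T₂ = T₁·(P₂/P₁) = 416.9 K.
Adiabatic (γ = 1.40), T V^(γ−1) and P V^γ constant: P₃ = P₂·(T₃/T₂)^(γ/(γ−1)) = 8031 torr; V₃ = V₂·(T₂/T₃)^(1/(γ−1)) = 19.06 L.

V₃ ≈ 19.1 L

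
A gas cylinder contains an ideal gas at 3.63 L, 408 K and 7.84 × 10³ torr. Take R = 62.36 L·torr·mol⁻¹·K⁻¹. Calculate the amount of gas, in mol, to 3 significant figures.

n ≈ 1.12 mol

PV = nRT ⇒ n = PV/(RT) = (7.84e+03 × 3.63) / (62.36 × 408)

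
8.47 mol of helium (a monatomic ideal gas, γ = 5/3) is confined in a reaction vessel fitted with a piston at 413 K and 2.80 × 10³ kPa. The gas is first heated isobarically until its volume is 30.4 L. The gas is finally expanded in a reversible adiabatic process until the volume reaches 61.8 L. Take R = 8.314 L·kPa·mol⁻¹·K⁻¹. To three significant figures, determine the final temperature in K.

From PV = nRT: V₁ = nRT₁/P₁ = 10.39 L.
Isobaric, so V/T is constant: P₂ = P₁; T₂ = T₁·(V₂/V₁) = 1209 K.
Adiabatic (γ = 5/3), T V^(γ−1) and P V^γ constant: T₃ = T₂·(V₂/V₃)^(γ−1) = 753.2 K; P₃ = P₂·(V₂/V₃)^γ = 858.3 kPa.

T₃ ≈ 753 K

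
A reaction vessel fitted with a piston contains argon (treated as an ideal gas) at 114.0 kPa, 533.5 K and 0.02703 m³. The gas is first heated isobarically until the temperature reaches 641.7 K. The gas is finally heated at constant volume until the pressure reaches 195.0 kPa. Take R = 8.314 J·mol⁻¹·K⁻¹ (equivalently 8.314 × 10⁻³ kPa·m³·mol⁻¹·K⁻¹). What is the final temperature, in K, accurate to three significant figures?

T₃ ≈ 1.10e+03 K

P constant ⇒ V ∝ T: P₂ = P₁; V₂ = V₁·(T₂/T₁) = 0.03251 m³.
Isochoric, so P/T is constant: V₃ = V₂; T₃ = T₂·(P₃/P₂) = 1098 K.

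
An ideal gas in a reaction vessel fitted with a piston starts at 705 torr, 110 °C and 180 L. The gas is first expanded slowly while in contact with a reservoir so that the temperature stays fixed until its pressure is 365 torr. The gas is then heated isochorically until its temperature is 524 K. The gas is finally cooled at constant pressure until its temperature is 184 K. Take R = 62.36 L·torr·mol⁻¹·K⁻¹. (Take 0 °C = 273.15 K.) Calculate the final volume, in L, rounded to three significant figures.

V₄ ≈ 122 L

Convert: T₁ = 383.1 K.
Isothermal, so P V is constant: T₂ = T₁; V₂ = V₁·(P₁/P₂) = 347.7 L.
Isochoric, so P/T is constant: V₃ = V₂; P₃ = P₂·(T₃/T₂) = 499.2 torr.
P constant ⇒ V ∝ T: P₄ = P₃; V₄ = V₃·(T₄/T₃) = 122.1 L.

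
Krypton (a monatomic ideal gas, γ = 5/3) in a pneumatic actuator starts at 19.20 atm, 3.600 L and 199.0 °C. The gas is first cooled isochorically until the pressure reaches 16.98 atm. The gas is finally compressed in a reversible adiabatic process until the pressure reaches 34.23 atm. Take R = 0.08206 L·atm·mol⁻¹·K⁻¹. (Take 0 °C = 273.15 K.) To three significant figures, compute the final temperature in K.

Convert: T₁ = 472.1 K.
V constant ⇒ P ∝ T: V₂ = V₁; T₂ = T₁·(P₂/P₁) = 417.6 K.
Adiabatic (γ = 5/3), T V^(γ−1) and P V^γ constant: T₃ = T₂·(P₃/P₂)^((γ−1)/γ) = 552.7 K; V₃ = V₂·(P₂/P₃)^(1/γ) = 2.364 L.

T₃ ≈ 553 K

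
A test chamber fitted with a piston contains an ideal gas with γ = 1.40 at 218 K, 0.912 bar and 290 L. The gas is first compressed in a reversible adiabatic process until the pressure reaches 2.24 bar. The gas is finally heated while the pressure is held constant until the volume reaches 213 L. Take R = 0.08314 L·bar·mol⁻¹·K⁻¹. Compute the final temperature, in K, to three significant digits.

T₃ ≈ 393 K

Adiabatic (γ = 1.40), T V^(γ−1) and P V^γ constant: T₂ = T₁·(P₂/P₁)^((γ−1)/γ) = 281.8 K; V₂ = V₁·(P₁/P₂)^(1/γ) = 152.6 L.
Isobaric, so V/T is constant: P₃ = P₂; T₃ = T₂·(V₃/V₂) = 393.3 K.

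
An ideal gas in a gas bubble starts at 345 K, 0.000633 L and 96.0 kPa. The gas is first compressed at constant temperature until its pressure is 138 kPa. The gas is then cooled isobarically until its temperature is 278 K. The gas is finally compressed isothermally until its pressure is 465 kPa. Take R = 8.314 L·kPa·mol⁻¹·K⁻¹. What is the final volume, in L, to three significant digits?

T constant ⇒ Boyle's law P V = const: T₂ = T₁; V₂ = V₁·(P₁/P₂) = 0.0004403 L.
Isobaric, so V/T is constant: P₃ = P₂; V₃ = V₂·(T₃/T₂) = 0.0003548 L.
Isothermal, so P V is constant: T₄ = T₃; V₄ = V₃·(P₃/P₄) = 0.0001053 L.

V₄ ≈ 0.000105 L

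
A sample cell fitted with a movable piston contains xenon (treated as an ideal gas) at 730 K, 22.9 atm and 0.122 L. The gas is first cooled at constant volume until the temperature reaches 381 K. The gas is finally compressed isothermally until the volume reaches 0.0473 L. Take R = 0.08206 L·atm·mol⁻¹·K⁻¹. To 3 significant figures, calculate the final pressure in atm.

Isochoric, so P/T is constant: V₂ = V₁; P₂ = P₁·(T₂/T₁) = 11.95 atm.
Isothermal, so P V is constant: T₃ = T₂; P₃ = P₂·(V₂/V₃) = 30.83 atm.

P₃ ≈ 30.8 atm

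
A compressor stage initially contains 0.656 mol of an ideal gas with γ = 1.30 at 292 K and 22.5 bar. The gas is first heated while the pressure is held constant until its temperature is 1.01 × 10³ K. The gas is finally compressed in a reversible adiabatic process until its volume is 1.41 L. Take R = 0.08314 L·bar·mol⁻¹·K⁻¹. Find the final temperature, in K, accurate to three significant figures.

T₃ ≈ 1.19e+03 K

From PV = nRT: V₁ = nRT₁/P₁ = 0.7078 L.
Isobaric, so V/T is constant: P₂ = P₁; V₂ = V₁·(T₂/T₁) = 2.448 L.
Reversible adiabatic, γ = 1.30: T₃ = T₂·(V₂/V₃)^(γ−1) = 1192 K; P₃ = P₂·(V₂/V₃)^γ = 46.10 bar.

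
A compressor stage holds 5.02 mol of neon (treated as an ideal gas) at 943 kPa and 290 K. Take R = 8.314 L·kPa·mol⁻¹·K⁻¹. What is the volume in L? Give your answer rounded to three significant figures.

V ≈ 12.8 L

PV = nRT ⇒ V = nRT/P = (5.02 × 8.314 × 290) / 943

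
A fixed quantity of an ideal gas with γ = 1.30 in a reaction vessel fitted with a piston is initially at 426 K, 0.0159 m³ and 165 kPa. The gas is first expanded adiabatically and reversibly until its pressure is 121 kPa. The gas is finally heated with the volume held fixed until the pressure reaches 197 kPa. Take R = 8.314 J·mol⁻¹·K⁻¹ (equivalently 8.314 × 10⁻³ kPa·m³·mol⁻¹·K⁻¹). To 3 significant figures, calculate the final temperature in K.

Adiabatic (γ = 1.30), T V^(γ−1) and P V^γ constant: T₂ = T₁·(P₂/P₁)^((γ−1)/γ) = 396.6 K; V₂ = V₁·(P₁/P₂)^(1/γ) = 0.02018 m³.
Isochoric, so P/T is constant: V₃ = V₂; T₃ = T₂·(P₃/P₂) = 645.7 K.

T₃ ≈ 646 K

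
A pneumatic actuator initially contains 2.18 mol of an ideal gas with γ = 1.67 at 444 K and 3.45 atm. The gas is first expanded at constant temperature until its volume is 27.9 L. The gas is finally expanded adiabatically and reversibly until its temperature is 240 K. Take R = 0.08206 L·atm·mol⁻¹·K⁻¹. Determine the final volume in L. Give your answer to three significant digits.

From PV = nRT: V₁ = nRT₁/P₁ = 23.02 L.
Isothermal, so P V is constant: T₂ = T₁; P₂ = P₁·(V₁/V₂) = 2.847 atm.
Adiabatic (γ = 1.67), T V^(γ−1) and P V^γ constant: P₃ = P₂·(T₃/T₂)^(γ/(γ−1)) = 0.6144 atm; V₃ = V₂·(T₂/T₃)^(1/(γ−1)) = 69.88 L.

V₃ ≈ 69.9 L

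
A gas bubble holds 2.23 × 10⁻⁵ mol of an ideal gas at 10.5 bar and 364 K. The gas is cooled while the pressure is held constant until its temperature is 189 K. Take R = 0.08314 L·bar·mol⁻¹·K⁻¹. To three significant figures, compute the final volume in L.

V₂ ≈ 3.34e-05 L

From PV = nRT: V₁ = nRT₁/P₁ = 6.427e-05 L.
P constant ⇒ V ∝ T: P₂ = P₁; V₂ = V₁·(T₂/T₁) = 3.337e-05 L.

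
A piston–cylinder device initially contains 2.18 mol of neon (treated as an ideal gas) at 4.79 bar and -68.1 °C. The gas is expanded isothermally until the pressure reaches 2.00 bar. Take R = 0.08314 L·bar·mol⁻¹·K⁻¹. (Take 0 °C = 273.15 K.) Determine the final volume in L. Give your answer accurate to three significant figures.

V₂ ≈ 18.6 L

Convert: T₁ = 205.0 K.
From PV = nRT: V₁ = nRT₁/P₁ = 7.759 L.
T constant ⇒ Boyle's law P V = const: T₂ = T₁; V₂ = V₁·(P₁/P₂) = 18.58 L.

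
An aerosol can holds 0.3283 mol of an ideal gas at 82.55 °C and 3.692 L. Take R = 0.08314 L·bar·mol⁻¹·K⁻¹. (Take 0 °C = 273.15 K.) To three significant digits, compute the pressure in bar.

P ≈ 2.63 bar

Convert: T = 355.70 K.
PV = nRT ⇒ P = nRT/V = (0.3283 × 0.08314 × 355.70) / 3.692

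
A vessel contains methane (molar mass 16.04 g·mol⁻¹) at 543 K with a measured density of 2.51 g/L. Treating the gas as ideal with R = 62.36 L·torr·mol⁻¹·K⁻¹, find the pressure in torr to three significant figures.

P ≈ 5.30e+03 torr

ρ = PM/(RT) ⇒ P = ρRT/M = (2.51 × 62.36 × 543.0) / 16.04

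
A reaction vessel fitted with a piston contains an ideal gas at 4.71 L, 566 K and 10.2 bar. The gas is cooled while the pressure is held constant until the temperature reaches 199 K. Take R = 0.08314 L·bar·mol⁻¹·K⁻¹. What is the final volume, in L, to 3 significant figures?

V₂ ≈ 1.66 L

P constant ⇒ V ∝ T: P₂ = P₁; V₂ = V₁·(T₂/T₁) = 1.656 L.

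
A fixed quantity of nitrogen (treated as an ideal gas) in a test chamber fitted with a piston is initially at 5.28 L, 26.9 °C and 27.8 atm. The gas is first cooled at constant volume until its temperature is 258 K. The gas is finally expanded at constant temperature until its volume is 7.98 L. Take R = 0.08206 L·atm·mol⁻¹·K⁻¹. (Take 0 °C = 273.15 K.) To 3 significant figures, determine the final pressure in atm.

P₃ ≈ 15.8 atm

Convert: T₁ = 300.0 K.
V constant ⇒ P ∝ T: V₂ = V₁; P₂ = P₁·(T₂/T₁) = 23.90 atm.
Isothermal, so P V is constant: T₃ = T₂; P₃ = P₂·(V₂/V₃) = 15.82 atm.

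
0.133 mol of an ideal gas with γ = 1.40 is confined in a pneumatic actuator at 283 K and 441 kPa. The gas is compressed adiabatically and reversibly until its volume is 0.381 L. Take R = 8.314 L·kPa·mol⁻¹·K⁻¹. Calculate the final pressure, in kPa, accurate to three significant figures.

P₂ ≈ 1.05e+03 kPa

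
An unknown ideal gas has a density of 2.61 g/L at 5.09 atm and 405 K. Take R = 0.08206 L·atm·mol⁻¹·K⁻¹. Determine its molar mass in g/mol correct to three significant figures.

ρ = PM/(RT) ⇒ M = ρRT/P = (2.61 × 0.08206 × 405.0) / 5.09

M ≈ 17.0 g/mol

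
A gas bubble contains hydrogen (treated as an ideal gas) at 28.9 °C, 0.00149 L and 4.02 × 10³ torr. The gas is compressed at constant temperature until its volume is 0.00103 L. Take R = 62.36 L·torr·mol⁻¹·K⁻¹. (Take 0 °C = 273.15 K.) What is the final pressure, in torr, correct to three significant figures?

P₂ ≈ 5.82e+03 torr

Convert: T₁ = 302.0 K.
Isothermal, so P V is constant: T₂ = T₁; P₂ = P₁·(V₁/V₂) = 5815 torr.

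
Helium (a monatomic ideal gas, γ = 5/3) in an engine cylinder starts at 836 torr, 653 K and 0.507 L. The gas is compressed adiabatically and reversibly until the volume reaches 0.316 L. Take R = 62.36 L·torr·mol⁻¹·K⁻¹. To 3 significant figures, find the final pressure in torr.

P₂ ≈ 1.84e+03 torr

Adiabatic (γ = 5/3), T V^(γ−1) and P V^γ constant: T₂ = T₁·(V₁/V₂)^(γ−1) = 894.9 K; P₂ = P₁·(V₁/V₂)^γ = 1838 torr.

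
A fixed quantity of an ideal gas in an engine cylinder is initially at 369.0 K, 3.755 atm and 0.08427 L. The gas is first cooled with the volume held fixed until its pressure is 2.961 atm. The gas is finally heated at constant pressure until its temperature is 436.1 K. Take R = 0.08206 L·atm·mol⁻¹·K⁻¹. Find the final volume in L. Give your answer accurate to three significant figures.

V constant ⇒ P ∝ T: V₂ = V₁; T₂ = T₁·(P₂/P₁) = 291.0 K.
P constant ⇒ V ∝ T: P₃ = P₂; V₃ = V₂·(T₃/T₂) = 0.1263 L.

V₃ ≈ 0.126 L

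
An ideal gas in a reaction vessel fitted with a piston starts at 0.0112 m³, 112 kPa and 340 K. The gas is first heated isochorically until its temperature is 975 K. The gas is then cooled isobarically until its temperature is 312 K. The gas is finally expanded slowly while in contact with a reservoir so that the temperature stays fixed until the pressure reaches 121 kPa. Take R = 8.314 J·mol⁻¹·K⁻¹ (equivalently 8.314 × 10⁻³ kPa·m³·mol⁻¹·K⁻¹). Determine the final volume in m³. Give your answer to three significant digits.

V constant ⇒ P ∝ T: V₂ = V₁; P₂ = P₁·(T₂/T₁) = 321.2 kPa.
Isobaric, so V/T is constant: P₃ = P₂; V₃ = V₂·(T₃/T₂) = 0.003584 m³.
Isothermal, so P V is constant: T₄ = T₃; V₄ = V₃·(P₃/P₄) = 0.009513 m³.

V₄ ≈ 0.00951 m³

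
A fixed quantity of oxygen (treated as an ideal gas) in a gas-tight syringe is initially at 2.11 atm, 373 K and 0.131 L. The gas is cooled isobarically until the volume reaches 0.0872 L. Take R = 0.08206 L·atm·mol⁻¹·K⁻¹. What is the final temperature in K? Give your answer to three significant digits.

T₂ ≈ 248 K

Isobaric, so V/T is constant: P₂ = P₁; T₂ = T₁·(V₂/V₁) = 248.3 K.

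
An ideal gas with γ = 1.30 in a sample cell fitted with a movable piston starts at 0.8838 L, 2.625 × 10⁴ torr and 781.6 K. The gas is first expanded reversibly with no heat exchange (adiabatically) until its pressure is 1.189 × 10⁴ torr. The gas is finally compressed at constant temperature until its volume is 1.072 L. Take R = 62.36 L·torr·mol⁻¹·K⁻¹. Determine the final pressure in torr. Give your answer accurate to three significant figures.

P₃ ≈ 1.80e+04 torr

Adiabatic (γ = 1.30), T V^(γ−1) and P V^γ constant: T₂ = T₁·(P₂/P₁)^((γ−1)/γ) = 651.0 K; V₂ = V₁·(P₁/P₂)^(1/γ) = 1.625 L.
Isothermal, so P V is constant: T₃ = T₂; P₃ = P₂·(V₂/V₃) = 1.803e+04 torr.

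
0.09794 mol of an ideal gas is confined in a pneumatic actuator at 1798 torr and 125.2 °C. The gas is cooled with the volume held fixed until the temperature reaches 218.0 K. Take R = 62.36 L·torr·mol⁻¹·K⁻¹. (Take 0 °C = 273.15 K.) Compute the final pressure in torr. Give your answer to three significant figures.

Convert: T₁ = 398.3 K.
From PV = nRT: V₁ = nRT₁/P₁ = 1.353 L.
Isochoric, so P/T is constant: V₂ = V₁; P₂ = P₁·(T₂/T₁) = 984.0 torr.

P₂ ≈ 984 torr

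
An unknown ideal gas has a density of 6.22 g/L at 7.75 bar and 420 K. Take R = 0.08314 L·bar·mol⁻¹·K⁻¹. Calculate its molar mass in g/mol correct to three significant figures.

M ≈ 28.0 g/mol

ρ = PM/(RT) ⇒ M = ρRT/P = (6.22 × 0.08314 × 420.0) / 7.75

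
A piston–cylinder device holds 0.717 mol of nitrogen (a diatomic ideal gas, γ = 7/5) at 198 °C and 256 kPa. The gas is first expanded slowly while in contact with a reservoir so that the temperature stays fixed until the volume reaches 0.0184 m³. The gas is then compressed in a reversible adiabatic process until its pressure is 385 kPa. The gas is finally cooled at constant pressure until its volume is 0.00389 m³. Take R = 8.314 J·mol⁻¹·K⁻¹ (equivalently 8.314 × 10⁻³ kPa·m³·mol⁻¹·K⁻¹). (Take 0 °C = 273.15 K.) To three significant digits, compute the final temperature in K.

Convert: T₁ = 471.1 K.
From PV = nRT: V₁ = nRT₁/P₁ = 0.01097 m³.
Isothermal, so P V is constant: T₂ = T₁; P₂ = P₁·(V₁/V₂) = 152.6 kPa.
Adiabatic (γ = 7/5), T V^(γ−1) and P V^γ constant: T₃ = T₂·(P₃/P₂)^((γ−1)/γ) = 613.7 K; V₃ = V₂·(P₂/P₃)^(1/γ) = 0.009502 m³.
P constant ⇒ V ∝ T: P₄ = P₃; T₄ = T₃·(V₄/V₃) = 251.2 K.

T₄ ≈ 251 K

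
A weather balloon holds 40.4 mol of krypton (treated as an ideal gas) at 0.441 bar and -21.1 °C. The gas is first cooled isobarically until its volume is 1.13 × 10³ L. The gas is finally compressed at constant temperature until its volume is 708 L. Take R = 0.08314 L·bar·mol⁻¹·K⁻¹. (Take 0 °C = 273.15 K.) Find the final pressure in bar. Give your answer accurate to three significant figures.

P₃ ≈ 0.704 bar

Convert: T₁ = 252.0 K.
From PV = nRT: V₁ = nRT₁/P₁ = 1920 L.
P constant ⇒ V ∝ T: P₂ = P₁; T₂ = T₁·(V₂/V₁) = 148.4 K.
T constant ⇒ Boyle's law P V = const: T₃ = T₂; P₃ = P₂·(V₂/V₃) = 0.7039 bar.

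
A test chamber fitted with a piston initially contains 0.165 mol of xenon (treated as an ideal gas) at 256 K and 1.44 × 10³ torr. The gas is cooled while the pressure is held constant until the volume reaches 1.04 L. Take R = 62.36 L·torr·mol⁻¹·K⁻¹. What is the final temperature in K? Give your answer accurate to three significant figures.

From PV = nRT: V₁ = nRT₁/P₁ = 1.829 L.
Isobaric, so V/T is constant: P₂ = P₁; T₂ = T₁·(V₂/V₁) = 145.5 K.

T₂ ≈ 146 K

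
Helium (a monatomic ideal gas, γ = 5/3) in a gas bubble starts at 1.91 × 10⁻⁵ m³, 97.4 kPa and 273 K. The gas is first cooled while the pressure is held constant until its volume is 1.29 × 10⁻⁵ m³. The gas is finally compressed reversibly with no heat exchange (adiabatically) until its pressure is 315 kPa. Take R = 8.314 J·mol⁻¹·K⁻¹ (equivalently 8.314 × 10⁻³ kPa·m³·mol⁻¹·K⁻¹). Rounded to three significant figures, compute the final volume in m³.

P constant ⇒ V ∝ T: P₂ = P₁; T₂ = T₁·(V₂/V₁) = 184.4 K.
Reversible adiabatic, γ = 5/3: T₃ = T₂·(P₃/P₂)^((γ−1)/γ) = 294.9 K; V₃ = V₂·(P₂/P₃)^(1/γ) = 6.379e-06 m³.

V₃ ≈ 6.38e-06 m³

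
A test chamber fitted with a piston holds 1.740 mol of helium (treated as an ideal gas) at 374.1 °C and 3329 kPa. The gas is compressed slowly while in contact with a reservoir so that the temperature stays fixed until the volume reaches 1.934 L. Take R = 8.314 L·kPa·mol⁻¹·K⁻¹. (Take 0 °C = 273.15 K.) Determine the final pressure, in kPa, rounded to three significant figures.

P₂ ≈ 4.84e+03 kPa

Convert: T₁ = 647.2 K.
From PV = nRT: V₁ = nRT₁/P₁ = 2.813 L.
T constant ⇒ Boyle's law P V = const: T₂ = T₁; P₂ = P₁·(V₁/V₂) = 4841 kPa.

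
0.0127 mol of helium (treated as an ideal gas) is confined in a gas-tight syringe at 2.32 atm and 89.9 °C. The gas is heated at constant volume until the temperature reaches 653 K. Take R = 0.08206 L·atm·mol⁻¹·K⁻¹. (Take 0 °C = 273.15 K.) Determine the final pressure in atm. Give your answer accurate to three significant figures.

Convert: T₁ = 363.0 K.
From PV = nRT: V₁ = nRT₁/P₁ = 0.1631 L.
Isochoric, so P/T is constant: V₂ = V₁; P₂ = P₁·(T₂/T₁) = 4.173 atm.

P₂ ≈ 4.17 atm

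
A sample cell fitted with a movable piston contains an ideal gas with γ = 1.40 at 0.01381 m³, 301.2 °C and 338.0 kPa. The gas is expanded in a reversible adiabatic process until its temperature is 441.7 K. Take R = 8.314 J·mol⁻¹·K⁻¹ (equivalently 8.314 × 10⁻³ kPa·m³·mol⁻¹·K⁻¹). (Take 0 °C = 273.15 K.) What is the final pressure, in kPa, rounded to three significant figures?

Convert: T₁ = 574.3 K.
Adiabatic (γ = 1.40), T V^(γ−1) and P V^γ constant: P₂ = P₁·(T₂/T₁)^(γ/(γ−1)) = 134.8 kPa; V₂ = V₁·(T₁/T₂)^(1/(γ−1)) = 0.02663 m³.

P₂ ≈ 135 kPa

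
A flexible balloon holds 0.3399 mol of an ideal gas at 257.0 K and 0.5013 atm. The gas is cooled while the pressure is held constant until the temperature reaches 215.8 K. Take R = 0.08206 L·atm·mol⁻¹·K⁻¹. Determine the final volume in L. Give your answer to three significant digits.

V₂ ≈ 12.0 L

From PV = nRT: V₁ = nRT₁/P₁ = 14.30 L.
P constant ⇒ V ∝ T: P₂ = P₁; V₂ = V₁·(T₂/T₁) = 12.01 L.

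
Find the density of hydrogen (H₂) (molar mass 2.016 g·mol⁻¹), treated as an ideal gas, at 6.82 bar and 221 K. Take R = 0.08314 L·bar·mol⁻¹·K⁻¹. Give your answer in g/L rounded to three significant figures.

ρ = PM/(RT) = (6.82 × 2.016) / (0.08314 × 221.0)

ρ ≈ 0.748 g/L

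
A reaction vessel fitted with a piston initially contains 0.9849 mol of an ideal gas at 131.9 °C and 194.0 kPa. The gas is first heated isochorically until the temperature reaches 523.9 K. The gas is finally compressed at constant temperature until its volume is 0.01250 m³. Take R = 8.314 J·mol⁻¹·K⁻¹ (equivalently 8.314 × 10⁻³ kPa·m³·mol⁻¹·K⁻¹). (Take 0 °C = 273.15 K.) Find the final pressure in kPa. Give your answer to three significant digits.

P₃ ≈ 343 kPa

Convert: T₁ = 405.0 K.
From PV = nRT: V₁ = nRT₁/P₁ = 0.01710 m³.
V constant ⇒ P ∝ T: V₂ = V₁; P₂ = P₁·(T₂/T₁) = 250.9 kPa.
T constant ⇒ Boyle's law P V = const: T₃ = T₂; P₃ = P₂·(V₂/V₃) = 343.2 kPa.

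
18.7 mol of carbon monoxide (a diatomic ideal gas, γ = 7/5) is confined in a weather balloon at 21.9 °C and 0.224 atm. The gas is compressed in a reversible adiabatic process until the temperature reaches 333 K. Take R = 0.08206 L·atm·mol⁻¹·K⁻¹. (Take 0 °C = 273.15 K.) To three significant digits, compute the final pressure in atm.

P₂ ≈ 0.342 atm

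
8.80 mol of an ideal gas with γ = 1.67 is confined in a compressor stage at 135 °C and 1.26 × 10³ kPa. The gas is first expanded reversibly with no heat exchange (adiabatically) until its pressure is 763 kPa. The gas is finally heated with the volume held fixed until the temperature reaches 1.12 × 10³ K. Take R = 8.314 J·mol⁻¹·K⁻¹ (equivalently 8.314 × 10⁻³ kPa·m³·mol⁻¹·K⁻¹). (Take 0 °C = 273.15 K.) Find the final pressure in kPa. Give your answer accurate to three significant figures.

P₃ ≈ 2.56e+03 kPa

Convert: T₁ = 408.1 K.
From PV = nRT: V₁ = nRT₁/P₁ = 0.02370 m³.
Adiabatic (γ = 1.67), T V^(γ−1) and P V^γ constant: T₂ = T₁·(P₂/P₁)^((γ−1)/γ) = 333.7 K; V₂ = V₁·(P₁/P₂)^(1/γ) = 0.03200 m³.
V constant ⇒ P ∝ T: V₃ = V₂; P₃ = P₂·(T₃/T₂) = 2560 kPa.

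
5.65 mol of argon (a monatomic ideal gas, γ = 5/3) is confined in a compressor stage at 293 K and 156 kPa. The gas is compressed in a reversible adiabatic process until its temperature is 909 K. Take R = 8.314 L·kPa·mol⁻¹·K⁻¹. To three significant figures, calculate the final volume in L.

V₂ ≈ 16.1 L

From PV = nRT: V₁ = nRT₁/P₁ = 88.23 L.
Adiabatic (γ = 5/3), T V^(γ−1) and P V^γ constant: P₂ = P₁·(T₂/T₁)^(γ/(γ−1)) = 2645 kPa; V₂ = V₁·(T₁/T₂)^(1/(γ−1)) = 16.15 L.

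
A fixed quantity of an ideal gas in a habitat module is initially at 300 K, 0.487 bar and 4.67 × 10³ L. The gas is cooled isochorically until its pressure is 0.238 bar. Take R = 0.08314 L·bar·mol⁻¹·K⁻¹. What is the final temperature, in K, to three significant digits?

T₂ ≈ 147 K

V constant ⇒ P ∝ T: V₂ = V₁; T₂ = T₁·(P₂/P₁) = 146.6 K.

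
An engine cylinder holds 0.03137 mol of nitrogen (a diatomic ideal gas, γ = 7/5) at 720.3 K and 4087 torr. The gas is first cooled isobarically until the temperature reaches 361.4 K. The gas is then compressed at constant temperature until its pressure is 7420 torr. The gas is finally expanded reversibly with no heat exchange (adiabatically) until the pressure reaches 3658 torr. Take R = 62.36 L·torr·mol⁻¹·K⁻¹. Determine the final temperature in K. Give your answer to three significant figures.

From PV = nRT: V₁ = nRT₁/P₁ = 0.3448 L.
P constant ⇒ V ∝ T: P₂ = P₁; V₂ = V₁·(T₂/T₁) = 0.1730 L.
Isothermal, so P V is constant: T₃ = T₂; V₃ = V₂·(P₂/P₃) = 0.09528 L.
Reversible adiabatic, γ = 7/5: T₄ = T₃·(P₄/P₃)^((γ−1)/γ) = 295.3 K; V₄ = V₃·(P₃/P₄)^(1/γ) = 0.1579 L.

T₄ ≈ 295 K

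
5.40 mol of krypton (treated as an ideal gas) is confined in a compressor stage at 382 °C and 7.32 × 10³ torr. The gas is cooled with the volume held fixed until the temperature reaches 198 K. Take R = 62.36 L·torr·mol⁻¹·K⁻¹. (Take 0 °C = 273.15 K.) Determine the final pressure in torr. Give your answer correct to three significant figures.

Convert: T₁ = 655.1 K.
From PV = nRT: V₁ = nRT₁/P₁ = 30.14 L.
Isochoric, so P/T is constant: V₂ = V₁; P₂ = P₁·(T₂/T₁) = 2212 torr.

P₂ ≈ 2.21e+03 torr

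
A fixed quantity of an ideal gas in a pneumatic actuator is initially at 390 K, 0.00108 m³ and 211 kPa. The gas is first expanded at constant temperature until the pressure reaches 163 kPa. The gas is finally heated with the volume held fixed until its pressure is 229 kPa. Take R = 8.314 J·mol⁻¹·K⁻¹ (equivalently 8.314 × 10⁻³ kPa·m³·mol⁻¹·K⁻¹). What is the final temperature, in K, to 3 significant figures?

Isothermal, so P V is constant: T₂ = T₁; V₂ = V₁·(P₁/P₂) = 0.001398 m³.
V constant ⇒ P ∝ T: V₃ = V₂; T₃ = T₂·(P₃/P₂) = 547.9 K.

T₃ ≈ 548 K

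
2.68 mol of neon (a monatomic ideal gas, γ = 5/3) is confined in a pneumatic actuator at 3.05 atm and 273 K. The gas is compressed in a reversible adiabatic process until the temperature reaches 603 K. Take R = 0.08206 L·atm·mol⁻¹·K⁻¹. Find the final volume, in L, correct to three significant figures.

V₂ ≈ 6.00 L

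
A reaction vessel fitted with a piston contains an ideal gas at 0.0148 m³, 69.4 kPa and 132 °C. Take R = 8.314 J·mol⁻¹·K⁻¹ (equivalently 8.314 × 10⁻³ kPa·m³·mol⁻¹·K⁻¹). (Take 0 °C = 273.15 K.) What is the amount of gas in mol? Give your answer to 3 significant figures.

n ≈ 0.305 mol

Convert: T = 405.15 K.
PV = nRT ⇒ n = PV/(RT) = (69.4 × 0.0148) / (8.314 × 10⁻³ × 405.15)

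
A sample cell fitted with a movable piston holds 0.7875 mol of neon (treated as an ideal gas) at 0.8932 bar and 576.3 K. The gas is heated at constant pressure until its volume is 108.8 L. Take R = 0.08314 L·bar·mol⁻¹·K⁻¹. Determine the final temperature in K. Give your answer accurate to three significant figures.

T₂ ≈ 1.48e+03 K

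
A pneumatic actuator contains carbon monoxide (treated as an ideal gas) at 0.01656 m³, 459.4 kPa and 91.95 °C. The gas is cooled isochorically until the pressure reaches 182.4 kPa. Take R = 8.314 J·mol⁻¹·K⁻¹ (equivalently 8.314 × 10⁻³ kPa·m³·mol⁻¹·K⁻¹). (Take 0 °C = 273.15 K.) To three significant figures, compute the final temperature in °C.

Convert: T₁ = 365.1 K.
V constant ⇒ P ∝ T: V₂ = V₁; T₂ = T₁·(P₂/P₁) = 145.0 K.

T₂ ≈ -128 °C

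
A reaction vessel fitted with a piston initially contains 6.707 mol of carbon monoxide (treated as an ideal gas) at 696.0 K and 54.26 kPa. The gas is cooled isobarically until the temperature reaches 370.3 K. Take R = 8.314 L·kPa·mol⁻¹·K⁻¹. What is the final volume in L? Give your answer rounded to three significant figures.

V₂ ≈ 381 L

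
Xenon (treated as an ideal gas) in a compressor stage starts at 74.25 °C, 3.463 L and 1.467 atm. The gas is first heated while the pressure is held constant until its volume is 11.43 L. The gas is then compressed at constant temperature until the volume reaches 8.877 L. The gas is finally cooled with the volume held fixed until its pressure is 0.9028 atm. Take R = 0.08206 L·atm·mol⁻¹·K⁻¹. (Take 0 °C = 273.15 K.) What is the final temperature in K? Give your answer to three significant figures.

T₄ ≈ 548 K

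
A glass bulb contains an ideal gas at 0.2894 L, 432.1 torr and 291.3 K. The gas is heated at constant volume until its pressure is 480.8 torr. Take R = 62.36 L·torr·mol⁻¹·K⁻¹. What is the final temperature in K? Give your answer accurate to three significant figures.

V constant ⇒ P ∝ T: V₂ = V₁; T₂ = T₁·(P₂/P₁) = 324.1 K.

T₂ ≈ 324 K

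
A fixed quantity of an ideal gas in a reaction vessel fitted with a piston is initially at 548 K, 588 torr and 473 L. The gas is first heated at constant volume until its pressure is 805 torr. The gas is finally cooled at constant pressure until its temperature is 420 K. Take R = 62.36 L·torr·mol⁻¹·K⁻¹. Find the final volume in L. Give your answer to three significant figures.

V₃ ≈ 265 L

V constant ⇒ P ∝ T: V₂ = V₁; T₂ = T₁·(P₂/P₁) = 750.2 K.
P constant ⇒ V ∝ T: P₃ = P₂; V₃ = V₂·(T₃/T₂) = 264.8 L.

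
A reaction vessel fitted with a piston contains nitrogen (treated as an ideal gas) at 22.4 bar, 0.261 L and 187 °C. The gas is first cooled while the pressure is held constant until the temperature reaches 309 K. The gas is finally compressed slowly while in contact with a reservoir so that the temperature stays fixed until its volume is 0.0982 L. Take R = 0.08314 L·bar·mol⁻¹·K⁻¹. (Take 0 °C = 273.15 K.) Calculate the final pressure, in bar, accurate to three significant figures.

Convert: T₁ = 460.1 K.
Isobaric, so V/T is constant: P₂ = P₁; V₂ = V₁·(T₂/T₁) = 0.1753 L.
Isothermal, so P V is constant: T₃ = T₂; P₃ = P₂·(V₂/V₃) = 39.98 bar.

P₃ ≈ 40.0 bar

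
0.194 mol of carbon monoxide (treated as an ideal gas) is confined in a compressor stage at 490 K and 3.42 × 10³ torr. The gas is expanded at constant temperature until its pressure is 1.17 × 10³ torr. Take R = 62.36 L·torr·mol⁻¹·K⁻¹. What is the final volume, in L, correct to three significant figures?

V₂ ≈ 5.07 L

From PV = nRT: V₁ = nRT₁/P₁ = 1.733 L.
Isothermal, so P V is constant: T₂ = T₁; V₂ = V₁·(P₁/P₂) = 5.067 L.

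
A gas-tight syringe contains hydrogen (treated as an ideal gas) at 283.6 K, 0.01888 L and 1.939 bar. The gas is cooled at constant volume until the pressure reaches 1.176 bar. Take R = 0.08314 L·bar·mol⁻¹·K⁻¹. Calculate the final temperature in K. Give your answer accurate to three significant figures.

T₂ ≈ 172 K

Isochoric, so P/T is constant: V₂ = V₁; T₂ = T₁·(P₂/P₁) = 172.0 K.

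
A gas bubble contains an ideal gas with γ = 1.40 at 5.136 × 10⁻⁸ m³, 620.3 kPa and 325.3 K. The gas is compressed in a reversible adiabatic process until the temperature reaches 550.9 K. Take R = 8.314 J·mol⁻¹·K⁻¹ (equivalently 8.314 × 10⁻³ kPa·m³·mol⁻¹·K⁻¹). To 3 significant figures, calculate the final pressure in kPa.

Reversible adiabatic, γ = 1.40: P₂ = P₁·(T₂/T₁)^(γ/(γ−1)) = 3921 kPa; V₂ = V₁·(T₁/T₂)^(1/(γ−1)) = 1.376e-08 m³.

P₂ ≈ 3.92e+03 kPa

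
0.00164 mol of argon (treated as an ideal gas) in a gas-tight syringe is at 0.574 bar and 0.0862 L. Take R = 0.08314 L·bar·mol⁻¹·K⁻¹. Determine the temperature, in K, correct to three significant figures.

T ≈ 363 K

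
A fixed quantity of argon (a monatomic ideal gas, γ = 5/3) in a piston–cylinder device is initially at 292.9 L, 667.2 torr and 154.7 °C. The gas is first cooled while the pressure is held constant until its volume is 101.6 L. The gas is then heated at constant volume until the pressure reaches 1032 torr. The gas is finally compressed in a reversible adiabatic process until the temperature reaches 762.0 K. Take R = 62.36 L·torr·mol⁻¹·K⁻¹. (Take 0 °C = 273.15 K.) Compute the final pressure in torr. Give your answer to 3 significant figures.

P₄ ≈ 2.07e+04 torr

Convert: T₁ = 427.8 K.
P constant ⇒ V ∝ T: P₂ = P₁; T₂ = T₁·(V₂/V₁) = 148.4 K.
V constant ⇒ P ∝ T: V₃ = V₂; T₃ = T₂·(P₃/P₂) = 229.6 K.
Adiabatic (γ = 5/3), T V^(γ−1) and P V^γ constant: P₄ = P₃·(T₄/T₃)^(γ/(γ−1)) = 2.072e+04 torr; V₄ = V₃·(T₃/T₄)^(1/(γ−1)) = 16.80 L.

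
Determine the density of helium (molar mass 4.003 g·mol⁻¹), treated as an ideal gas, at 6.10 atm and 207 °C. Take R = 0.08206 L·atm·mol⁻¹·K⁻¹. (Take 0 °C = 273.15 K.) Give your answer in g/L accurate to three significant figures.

ρ = PM/(RT) = (6.10 × 4.003) / (0.08206 × 480.1)

ρ ≈ 0.620 g/L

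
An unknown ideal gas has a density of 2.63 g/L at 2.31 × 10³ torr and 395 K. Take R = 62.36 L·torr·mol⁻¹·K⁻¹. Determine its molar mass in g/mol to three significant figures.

M ≈ 28.0 g/mol

ρ = PM/(RT) ⇒ M = ρRT/P = (2.63 × 62.36 × 395.0) / 2.31e+03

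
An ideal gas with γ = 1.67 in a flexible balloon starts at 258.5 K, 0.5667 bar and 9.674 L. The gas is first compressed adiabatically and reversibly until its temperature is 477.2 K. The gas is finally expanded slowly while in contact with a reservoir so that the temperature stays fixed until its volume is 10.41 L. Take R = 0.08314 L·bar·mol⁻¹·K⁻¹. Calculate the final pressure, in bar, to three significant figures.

P₃ ≈ 0.972 bar

Reversible adiabatic, γ = 1.67: P₂ = P₁·(T₂/T₁)^(γ/(γ−1)) = 2.612 bar; V₂ = V₁·(T₁/T₂)^(1/(γ−1)) = 3.875 L.
T constant ⇒ Boyle's law P V = const: T₃ = T₂; P₃ = P₂·(V₂/V₃) = 0.9722 bar.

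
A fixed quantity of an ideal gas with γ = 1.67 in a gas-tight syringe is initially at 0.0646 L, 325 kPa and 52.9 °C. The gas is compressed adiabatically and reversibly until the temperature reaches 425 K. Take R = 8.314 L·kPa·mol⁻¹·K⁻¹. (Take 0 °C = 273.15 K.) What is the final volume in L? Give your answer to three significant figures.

Convert: T₁ = 326.0 K.
Reversible adiabatic, γ = 1.67: P₂ = P₁·(T₂/T₁)^(γ/(γ−1)) = 629.2 kPa; V₂ = V₁·(T₁/T₂)^(1/(γ−1)) = 0.04349 L.

V₂ ≈ 0.0435 L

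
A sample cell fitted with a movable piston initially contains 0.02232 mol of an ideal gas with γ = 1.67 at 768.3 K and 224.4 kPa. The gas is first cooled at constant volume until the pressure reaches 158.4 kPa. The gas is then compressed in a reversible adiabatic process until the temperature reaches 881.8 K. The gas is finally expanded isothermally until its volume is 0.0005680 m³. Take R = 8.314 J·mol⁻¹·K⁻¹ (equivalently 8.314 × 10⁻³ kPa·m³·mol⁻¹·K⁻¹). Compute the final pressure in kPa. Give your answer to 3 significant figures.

P₄ ≈ 288 kPa

From PV = nRT: V₁ = nRT₁/P₁ = 0.0006353 m³.
Isochoric, so P/T is constant: V₂ = V₁; T₂ = T₁·(P₂/P₁) = 542.3 K.
Reversible adiabatic, γ = 1.67: P₃ = P₂·(T₃/T₂)^(γ/(γ−1)) = 532.0 kPa; V₃ = V₂·(T₂/T₃)^(1/(γ−1)) = 0.0003076 m³.
T constant ⇒ Boyle's law P V = const: T₄ = T₃; P₄ = P₃·(V₃/V₄) = 288.1 kPa.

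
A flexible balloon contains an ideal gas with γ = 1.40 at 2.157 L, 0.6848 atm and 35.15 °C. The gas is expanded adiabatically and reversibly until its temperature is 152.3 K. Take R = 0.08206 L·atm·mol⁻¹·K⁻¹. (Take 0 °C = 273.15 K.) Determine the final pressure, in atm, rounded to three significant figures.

P₂ ≈ 0.0580 atm

Convert: T₁ = 308.3 K.
Reversible adiabatic, γ = 1.40: P₂ = P₁·(T₂/T₁)^(γ/(γ−1)) = 0.05802 atm; V₂ = V₁·(T₁/T₂)^(1/(γ−1)) = 12.58 L.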